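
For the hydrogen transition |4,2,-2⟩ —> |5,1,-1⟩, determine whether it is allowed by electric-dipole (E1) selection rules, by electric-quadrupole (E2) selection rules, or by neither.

Δl = 1 − 2 = -1; l_i + l_f = 3.
Δm_l = +1.
E1 (Δl = ±1, |Δm_l| ≤ 1): satisfied.
E2 (Δl = 0,±2, l_i+l_f ≥ 2, |Δm_l| ≤ 2): not satisfied.

E1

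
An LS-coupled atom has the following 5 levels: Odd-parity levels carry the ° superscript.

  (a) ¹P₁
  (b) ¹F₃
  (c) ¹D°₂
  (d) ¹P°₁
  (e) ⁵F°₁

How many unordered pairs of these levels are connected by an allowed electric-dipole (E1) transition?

(a)–(b): forbidden (parity, ΔL, ΔJ).
(a)–(c): allowed.
(a)–(d): allowed.
(a)–(e): forbidden (ΔS, ΔL).
(b)–(c): allowed.
(b)–(d): forbidden (ΔL, ΔJ).
(b)–(e): forbidden (ΔS, ΔJ).
(c)–(d): forbidden (parity).
(c)–(e): forbidden (parity, ΔS).
(d)–(e): forbidden (parity, ΔS, ΔL).
Allowed pairs: 3 of 10.

3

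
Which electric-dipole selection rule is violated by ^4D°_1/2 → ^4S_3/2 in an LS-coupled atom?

ΔJ = 0, ±1 (not J=0↔0): J: 1/2 → 3/2, ΔJ = +1 — ok.
ΔS = 0: S: 3/2 → 3/2 — ok.
Parity must change: odd → even — ok.
ΔL = 0, ±1 (not L=0↔0): L: 2 → 0, ΔL = -2 — fails.

the ΔL = 0, ±1 rule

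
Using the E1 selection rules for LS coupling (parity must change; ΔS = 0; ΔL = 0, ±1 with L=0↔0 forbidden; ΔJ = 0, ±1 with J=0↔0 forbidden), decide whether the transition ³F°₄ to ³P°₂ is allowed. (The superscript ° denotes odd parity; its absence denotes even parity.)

forbidden

Initial level: S=1, L=3, J=4, parity odd. Final level: S=1, L=1, J=2, parity odd.
Parity must change: odd → odd — fails.
ΔS = 0: S: 1 → 1 — passes.
ΔL = 0, ±1 (not L=0↔0): L: 3 → 1, ΔL = -2 — fails.
ΔJ = 0, ±1 (not J=0↔0): J: 4 → 2, ΔJ = -2 — fails.
Rule(s) violated: parity, ΔL, ΔJ.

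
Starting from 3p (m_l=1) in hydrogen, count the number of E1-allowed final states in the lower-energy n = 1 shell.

1

E1 requires Δl = ±1, so l_f ∈ {0, 2}; with 0 ≤ l_f ≤ n_f−1 = 0, the allowed l_f values are {0}.
For l_f = 0: m_f ∈ {m_i−1, m_i, m_i+1} ∩ [−0, 0] = {0} → 1 state.
Total: 1.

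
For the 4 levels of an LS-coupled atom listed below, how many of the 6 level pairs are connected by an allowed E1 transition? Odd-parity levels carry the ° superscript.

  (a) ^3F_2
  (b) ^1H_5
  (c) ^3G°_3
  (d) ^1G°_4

(a)–(b): forbidden (parity, ΔS, ΔL, ΔJ).
(a)–(c): allowed.
(a)–(d): forbidden (ΔS, ΔJ).
(b)–(c): forbidden (ΔS, ΔJ).
(b)–(d): allowed.
(c)–(d): forbidden (parity, ΔS).
Allowed pairs: 2 of 6.

2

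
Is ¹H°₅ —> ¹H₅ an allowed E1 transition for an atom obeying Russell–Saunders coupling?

Parity must change: odd → even — satisfied.
ΔS = 0: S: 0 → 0 — satisfied.
ΔL = 0, ±1 (not L=0↔0): L: 5 → 5, ΔL = +0 — satisfied.
ΔJ = 0, ±1 (not J=0↔0): J: 5 → 5, ΔJ = +0 — satisfied.
All four E1 rules are satisfied.

allowed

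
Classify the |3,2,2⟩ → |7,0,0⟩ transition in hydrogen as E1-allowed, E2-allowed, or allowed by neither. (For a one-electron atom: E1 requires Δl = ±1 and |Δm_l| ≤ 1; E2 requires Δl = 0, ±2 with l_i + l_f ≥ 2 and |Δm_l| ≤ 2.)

Δl = 0 − 2 = -2; l_i + l_f = 2.
Δm_l = -2.
E1 (Δl = ±1, |Δm_l| ≤ 1): not satisfied.
E2 (Δl = 0,±2, l_i+l_f ≥ 2, |Δm_l| ≤ 2): satisfied.

E2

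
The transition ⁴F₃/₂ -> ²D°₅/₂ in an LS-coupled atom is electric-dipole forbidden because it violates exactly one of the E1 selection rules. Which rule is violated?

the ΔS = 0 rule

Initial level: S=3/2, L=3, J=3/2, parity even. Final level: S=1/2, L=2, J=5/2, parity odd.
Parity must change: even → odd — passes.
ΔS = 0: S: 3/2 → 1/2 — fails.
ΔL = 0, ±1 (not L=0↔0): L: 3 → 2, ΔL = -1 — passes.
ΔJ = 0, ±1 (not J=0↔0): J: 3/2 → 5/2, ΔJ = +1 — passes.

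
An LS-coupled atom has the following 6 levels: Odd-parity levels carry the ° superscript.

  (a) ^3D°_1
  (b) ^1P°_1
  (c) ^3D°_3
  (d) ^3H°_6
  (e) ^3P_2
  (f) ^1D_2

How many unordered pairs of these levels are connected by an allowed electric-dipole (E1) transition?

(a)–(b): forbidden (parity, ΔS).
(a)–(c): forbidden (parity, ΔJ).
(a)–(d): forbidden (parity, ΔL, ΔJ).
(a)–(e): allowed.
(a)–(f): forbidden (ΔS).
(b)–(c): forbidden (parity, ΔS, ΔJ).
(b)–(d): forbidden (parity, ΔS, ΔL, ΔJ).
(b)–(e): forbidden (ΔS).
(b)–(f): allowed.
(c)–(d): forbidden (parity, ΔL, ΔJ).
(c)–(e): allowed.
(c)–(f): forbidden (ΔS).
(d)–(e): forbidden (ΔL, ΔJ).
(d)–(f): forbidden (ΔS, ΔL, ΔJ).
(e)–(f): forbidden (parity, ΔS).
Allowed pairs: 3 of 15.

3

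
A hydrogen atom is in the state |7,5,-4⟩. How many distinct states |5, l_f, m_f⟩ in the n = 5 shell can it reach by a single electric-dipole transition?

E1 requires Δl = ±1, so l_f ∈ {4, 6}; with 0 ≤ l_f ≤ n_f−1 = 4, the allowed l_f values are {4}.
For l_f = 4: m_f ∈ {m_i−1, m_i, m_i+1} ∩ [−4, 4] = {-4, -3} → 2 states.
Total: 2.

2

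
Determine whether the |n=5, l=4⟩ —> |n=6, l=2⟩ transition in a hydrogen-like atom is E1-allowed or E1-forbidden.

Initial l = 4, final l = 2, so Δl = -2. E1 requires Δl = ±1: ✗.
The transition is electric-dipole forbidden.

forbidden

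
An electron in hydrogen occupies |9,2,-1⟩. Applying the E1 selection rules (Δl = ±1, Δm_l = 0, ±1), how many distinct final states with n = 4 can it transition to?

5

E1 requires Δl = ±1, so l_f ∈ {1, 3}; with 0 ≤ l_f ≤ n_f−1 = 3, the allowed l_f values are {1, 3}.
For l_f = 1: m_f ∈ {m_i−1, m_i, m_i+1} ∩ [−1, 1] = {-1, 0} → 2 states.
For l_f = 3: m_f ∈ {m_i−1, m_i, m_i+1} ∩ [−3, 3] = {-2, -1, 0} → 3 states.
Total: 5.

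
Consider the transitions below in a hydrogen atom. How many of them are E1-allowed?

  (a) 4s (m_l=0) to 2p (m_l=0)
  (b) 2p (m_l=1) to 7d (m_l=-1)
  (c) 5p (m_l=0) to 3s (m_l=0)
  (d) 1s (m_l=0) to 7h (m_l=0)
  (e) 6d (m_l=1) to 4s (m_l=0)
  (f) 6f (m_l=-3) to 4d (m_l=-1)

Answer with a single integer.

2

(a) allowed
(b) forbidden — Δm_l = -2 (E1 requires Δm_l = 0, ±1)
(c) allowed
(d) forbidden — Δl = +5 (E1 requires Δl = ±1)
(e) forbidden — Δl = -2 (E1 requires Δl = ±1)
(f) forbidden — Δm_l = +2 (E1 requires Δm_l = 0, ±1)
Total allowed: 2 of 6.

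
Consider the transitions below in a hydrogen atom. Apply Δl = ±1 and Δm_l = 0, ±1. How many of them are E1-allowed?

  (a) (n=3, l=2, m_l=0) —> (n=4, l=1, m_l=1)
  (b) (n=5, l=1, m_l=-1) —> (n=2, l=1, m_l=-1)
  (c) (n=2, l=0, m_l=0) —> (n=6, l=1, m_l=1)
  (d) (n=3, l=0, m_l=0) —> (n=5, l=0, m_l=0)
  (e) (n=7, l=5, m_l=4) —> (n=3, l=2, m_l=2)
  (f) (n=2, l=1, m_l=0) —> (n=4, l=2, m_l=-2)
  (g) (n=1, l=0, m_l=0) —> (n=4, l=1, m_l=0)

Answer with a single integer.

3

(a) allowed
(b) forbidden — Δl = +0 (E1 requires Δl = ±1)
(c) allowed
(d) forbidden — Δl = +0 (E1 requires Δl = ±1)
(e) forbidden — Δl = -3 (E1 requires Δl = ±1); Δm_l = -2 (E1 requires Δm_l = 0, ±1)
(f) forbidden — Δm_l = -2 (E1 requires Δm_l = 0, ±1)
(g) allowed
Total allowed: 3 of 7.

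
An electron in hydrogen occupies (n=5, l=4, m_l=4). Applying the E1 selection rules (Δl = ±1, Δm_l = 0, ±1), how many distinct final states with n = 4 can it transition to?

E1 requires Δl = ±1, so l_f ∈ {3, 5}; with 0 ≤ l_f ≤ n_f−1 = 3, the allowed l_f values are {3}.
For l_f = 3: m_f ∈ {m_i−1, m_i, m_i+1} ∩ [−3, 3] = {3} → 1 state.
Total: 1.

1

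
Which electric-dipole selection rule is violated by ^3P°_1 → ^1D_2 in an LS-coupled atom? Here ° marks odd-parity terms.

Initial level: S=1, L=1, J=1, parity odd. Final level: S=0, L=2, J=2, parity even.
ΔL = 0, ±1 (not L=0↔0): L: 1 → 2, ΔL = +1 — passes.
ΔJ = 0, ±1 (not J=0↔0): J: 1 → 2, ΔJ = +1 — passes.
Parity must change: odd → even — passes.
ΔS = 0: S: 1 → 0 — fails.

the ΔS = 0 rule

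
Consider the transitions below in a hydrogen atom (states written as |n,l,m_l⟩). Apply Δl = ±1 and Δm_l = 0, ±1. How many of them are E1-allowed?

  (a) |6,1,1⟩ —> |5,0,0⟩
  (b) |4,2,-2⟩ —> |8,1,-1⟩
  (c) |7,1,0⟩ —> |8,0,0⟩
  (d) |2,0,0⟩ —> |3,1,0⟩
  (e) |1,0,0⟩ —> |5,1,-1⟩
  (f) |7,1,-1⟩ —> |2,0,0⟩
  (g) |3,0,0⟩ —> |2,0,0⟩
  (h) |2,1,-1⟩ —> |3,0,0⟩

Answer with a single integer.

(a) allowed
(b) allowed
(c) allowed
(d) allowed
(e) allowed
(f) allowed
(g) forbidden — Δl = +0 (E1 requires Δl = ±1)
(h) allowed
Total allowed: 7 of 8.

7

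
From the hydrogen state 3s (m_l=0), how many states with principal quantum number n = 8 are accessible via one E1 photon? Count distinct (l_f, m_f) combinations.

E1 requires Δl = ±1, so l_f ∈ {-1, 1}; with 0 ≤ l_f ≤ n_f−1 = 7, the allowed l_f values are {1}.
For l_f = 1: m_f ∈ {m_i−1, m_i, m_i+1} ∩ [−1, 1] = {-1, 0, 1} → 3 states.
Total: 3.

3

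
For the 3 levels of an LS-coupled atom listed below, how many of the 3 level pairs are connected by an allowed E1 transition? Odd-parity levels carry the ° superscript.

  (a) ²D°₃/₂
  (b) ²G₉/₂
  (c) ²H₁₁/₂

0

(a)–(b): forbidden (ΔL, ΔJ).
(a)–(c): forbidden (ΔL, ΔJ).
(b)–(c): forbidden (parity).
Allowed pairs: 0 of 3.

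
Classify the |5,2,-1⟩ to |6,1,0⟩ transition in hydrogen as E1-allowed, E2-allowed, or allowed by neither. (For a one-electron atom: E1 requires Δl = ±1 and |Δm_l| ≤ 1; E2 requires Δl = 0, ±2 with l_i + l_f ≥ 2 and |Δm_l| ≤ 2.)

Δl = 1 − 2 = -1; l_i + l_f = 3.
Δm_l = +1.
E1 (Δl = ±1, |Δm_l| ≤ 1): satisfied.
E2 (Δl = 0,±2, l_i+l_f ≥ 2, |Δm_l| ≤ 2): not satisfied.

E1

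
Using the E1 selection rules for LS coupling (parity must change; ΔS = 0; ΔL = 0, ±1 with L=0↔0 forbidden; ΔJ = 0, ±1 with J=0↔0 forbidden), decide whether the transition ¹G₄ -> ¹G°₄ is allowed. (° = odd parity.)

Initial level: S=0, L=4, J=4, parity even. Final level: S=0, L=4, J=4, parity odd.
Parity must change: even → odd — satisfied.
ΔS = 0: S: 0 → 0 — satisfied.
ΔL = 0, ±1 (not L=0↔0): L: 4 → 4, ΔL = +0 — satisfied.
ΔJ = 0, ±1 (not J=0↔0): J: 4 → 4, ΔJ = +0 — satisfied.
All four E1 rules are satisfied.

allowed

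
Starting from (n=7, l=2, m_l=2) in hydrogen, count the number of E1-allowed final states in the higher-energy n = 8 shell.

E1 requires Δl = ±1, so l_f ∈ {1, 3}; with 0 ≤ l_f ≤ n_f−1 = 7, the allowed l_f values are {1, 3}.
For l_f = 1: m_f ∈ {m_i−1, m_i, m_i+1} ∩ [−1, 1] = {1} → 1 state.
For l_f = 3: m_f ∈ {m_i−1, m_i, m_i+1} ∩ [−3, 3] = {1, 2, 3} → 3 states.
Total: 4.

4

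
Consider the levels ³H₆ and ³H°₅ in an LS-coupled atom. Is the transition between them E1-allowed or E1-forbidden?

allowed

ΔS = 0: S: 1 → 1 — ✓.
ΔL = 0, ±1 (not L=0↔0): L: 5 → 5, ΔL = +0 — ✓.
Parity must change: even → odd — ✓.
ΔJ = 0, ±1 (not J=0↔0): J: 6 → 5, ΔJ = -1 — ✓.
All four E1 rules are satisfied.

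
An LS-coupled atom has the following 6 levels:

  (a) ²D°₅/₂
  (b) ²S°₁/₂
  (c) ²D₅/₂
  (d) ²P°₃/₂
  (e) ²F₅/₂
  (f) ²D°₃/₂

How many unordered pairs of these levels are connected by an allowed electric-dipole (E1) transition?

5

(a)–(b): forbidden (parity, ΔL, ΔJ).
(a)–(c): allowed.
(a)–(d): forbidden (parity).
(a)–(e): allowed.
(a)–(f): forbidden (parity).
(b)–(c): forbidden (ΔL, ΔJ).
(b)–(d): forbidden (parity).
(b)–(e): forbidden (ΔL, ΔJ).
(b)–(f): forbidden (parity, ΔL).
(c)–(d): allowed.
(c)–(e): forbidden (parity).
(c)–(f): allowed.
(d)–(e): forbidden (ΔL).
(d)–(f): forbidden (parity).
(e)–(f): allowed.
Allowed pairs: 5 of 15.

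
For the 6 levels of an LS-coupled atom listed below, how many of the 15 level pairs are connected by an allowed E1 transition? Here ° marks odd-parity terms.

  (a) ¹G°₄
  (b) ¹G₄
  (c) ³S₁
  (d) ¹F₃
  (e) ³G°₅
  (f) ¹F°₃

(a)–(b): allowed.
(a)–(c): forbidden (ΔS, ΔL, ΔJ).
(a)–(d): allowed.
(a)–(e): forbidden (parity, ΔS).
(a)–(f): forbidden (parity).
(b)–(c): forbidden (parity, ΔS, ΔL, ΔJ).
(b)–(d): forbidden (parity).
(b)–(e): forbidden (ΔS).
(b)–(f): allowed.
(c)–(d): forbidden (parity, ΔS, ΔL, ΔJ).
(c)–(e): forbidden (ΔL, ΔJ).
(c)–(f): forbidden (ΔS, ΔL, ΔJ).
(d)–(e): forbidden (ΔS, ΔJ).
(d)–(f): allowed.
(e)–(f): forbidden (parity, ΔS, ΔJ).
Allowed pairs: 4 of 15.

4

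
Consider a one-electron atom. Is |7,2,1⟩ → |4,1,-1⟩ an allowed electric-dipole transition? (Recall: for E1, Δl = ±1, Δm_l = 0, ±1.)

forbidden

Initial l = 2, final l = 1, so Δl = -1. E1 requires Δl = ±1: ok.
m_l: 1 → -1 (Δm_l = -2). |Δm_l| ≤ 1 fails.
The transition is electric-dipole forbidden.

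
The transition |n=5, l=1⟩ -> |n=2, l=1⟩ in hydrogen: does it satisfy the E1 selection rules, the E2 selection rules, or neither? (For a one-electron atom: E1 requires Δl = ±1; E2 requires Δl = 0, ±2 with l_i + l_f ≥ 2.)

Δl = 1 − 1 = +0; l_i + l_f = 2.
E1 (Δl = ±1): not satisfied.
E2 (Δl = 0,±2, l_i+l_f ≥ 2): satisfied.

E2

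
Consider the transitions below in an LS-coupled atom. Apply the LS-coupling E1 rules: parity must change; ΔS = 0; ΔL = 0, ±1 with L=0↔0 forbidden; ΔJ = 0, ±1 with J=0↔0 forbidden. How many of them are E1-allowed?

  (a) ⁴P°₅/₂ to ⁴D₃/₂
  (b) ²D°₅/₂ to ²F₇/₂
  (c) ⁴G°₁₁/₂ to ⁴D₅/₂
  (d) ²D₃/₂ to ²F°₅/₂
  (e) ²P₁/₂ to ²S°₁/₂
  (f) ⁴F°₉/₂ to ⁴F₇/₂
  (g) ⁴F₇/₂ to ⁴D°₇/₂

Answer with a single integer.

(a) allowed
(b) allowed
(c) forbidden (ΔL, ΔJ fail)
(d) allowed
(e) allowed
(f) allowed
(g) allowed
Total allowed: 6 of 7.

6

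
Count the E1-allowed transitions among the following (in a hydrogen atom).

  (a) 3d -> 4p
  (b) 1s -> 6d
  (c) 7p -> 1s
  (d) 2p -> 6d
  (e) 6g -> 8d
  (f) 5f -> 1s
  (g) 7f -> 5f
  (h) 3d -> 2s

3

(a) allowed
(b) forbidden — Δl = +2 (E1 requires Δl = ±1)
(c) allowed
(d) allowed
(e) forbidden — Δl = -2 (E1 requires Δl = ±1)
(f) forbidden — Δl = -3 (E1 requires Δl = ±1)
(g) forbidden — Δl = +0 (E1 requires Δl = ±1)
(h) forbidden — Δl = -2 (E1 requires Δl = ±1)
Total allowed: 3 of 8.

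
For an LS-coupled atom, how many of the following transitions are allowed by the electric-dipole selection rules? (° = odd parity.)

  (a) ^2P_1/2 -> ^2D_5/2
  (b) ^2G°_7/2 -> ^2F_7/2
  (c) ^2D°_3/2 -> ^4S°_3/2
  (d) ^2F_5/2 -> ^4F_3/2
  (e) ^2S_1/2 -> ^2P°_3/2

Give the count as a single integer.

(a) forbidden (parity, ΔJ fail)
(b) allowed
(c) forbidden (parity, ΔS, ΔL fail)
(d) forbidden (parity, ΔS fail)
(e) allowed
Total allowed: 2 of 5.

2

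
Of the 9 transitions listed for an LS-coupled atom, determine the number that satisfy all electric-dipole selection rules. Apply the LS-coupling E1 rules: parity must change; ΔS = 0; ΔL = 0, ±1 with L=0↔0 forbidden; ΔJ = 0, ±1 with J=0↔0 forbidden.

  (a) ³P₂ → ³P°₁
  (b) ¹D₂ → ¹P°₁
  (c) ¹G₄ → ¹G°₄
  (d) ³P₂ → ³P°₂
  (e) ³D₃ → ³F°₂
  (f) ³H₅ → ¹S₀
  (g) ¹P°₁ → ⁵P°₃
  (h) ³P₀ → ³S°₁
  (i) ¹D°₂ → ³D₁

(a) allowed
(b) allowed
(c) allowed
(d) allowed
(e) allowed
(f) forbidden (parity, ΔS, ΔL, ΔJ fail)
(g) forbidden (parity, ΔS, ΔJ fail)
(h) allowed
(i) forbidden (ΔS fails)
Total allowed: 6 of 9.

6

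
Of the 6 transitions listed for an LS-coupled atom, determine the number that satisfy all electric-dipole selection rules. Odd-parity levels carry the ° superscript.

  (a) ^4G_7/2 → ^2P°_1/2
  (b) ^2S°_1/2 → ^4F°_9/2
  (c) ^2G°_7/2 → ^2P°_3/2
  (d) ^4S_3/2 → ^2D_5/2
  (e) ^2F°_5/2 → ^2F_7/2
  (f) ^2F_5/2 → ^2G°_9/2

(a) forbidden (ΔS, ΔL, ΔJ fail)
(b) forbidden (parity, ΔS, ΔL, ΔJ fail)
(c) forbidden (parity, ΔL, ΔJ fail)
(d) forbidden (parity, ΔS, ΔL fail)
(e) allowed
(f) forbidden (ΔJ fails)
Total allowed: 1 of 6.

1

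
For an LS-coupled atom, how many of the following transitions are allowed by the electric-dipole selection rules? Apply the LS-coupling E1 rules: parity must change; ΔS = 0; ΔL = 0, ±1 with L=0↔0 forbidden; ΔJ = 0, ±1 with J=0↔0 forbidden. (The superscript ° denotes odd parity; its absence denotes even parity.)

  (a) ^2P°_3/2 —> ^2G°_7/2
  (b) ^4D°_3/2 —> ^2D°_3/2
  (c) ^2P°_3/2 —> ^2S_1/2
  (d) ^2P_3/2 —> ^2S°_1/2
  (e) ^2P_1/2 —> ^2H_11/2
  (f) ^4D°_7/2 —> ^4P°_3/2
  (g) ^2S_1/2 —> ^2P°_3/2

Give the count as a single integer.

3

(a) forbidden (parity, ΔL, ΔJ fail)
(b) forbidden (parity, ΔS fail)
(c) allowed
(d) allowed
(e) forbidden (parity, ΔL, ΔJ fail)
(f) forbidden (parity, ΔJ fail)
(g) allowed
Total allowed: 3 of 7.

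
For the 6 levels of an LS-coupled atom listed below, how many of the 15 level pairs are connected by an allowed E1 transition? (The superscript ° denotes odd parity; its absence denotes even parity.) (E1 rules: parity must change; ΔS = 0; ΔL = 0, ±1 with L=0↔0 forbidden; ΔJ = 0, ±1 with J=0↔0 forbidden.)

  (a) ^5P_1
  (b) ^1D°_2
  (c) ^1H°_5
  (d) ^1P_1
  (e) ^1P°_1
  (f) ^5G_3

2

(a)–(b): forbidden (ΔS).
(a)–(c): forbidden (ΔS, ΔL, ΔJ).
(a)–(d): forbidden (parity, ΔS).
(a)–(e): forbidden (ΔS).
(a)–(f): forbidden (parity, ΔL, ΔJ).
(b)–(c): forbidden (parity, ΔL, ΔJ).
(b)–(d): allowed.
(b)–(e): forbidden (parity).
(b)–(f): forbidden (ΔS, ΔL).
(c)–(d): forbidden (ΔL, ΔJ).
(c)–(e): forbidden (parity, ΔL, ΔJ).
(c)–(f): forbidden (ΔS, ΔJ).
(d)–(e): allowed.
(d)–(f): forbidden (parity, ΔS, ΔL, ΔJ).
(e)–(f): forbidden (ΔS, ΔL, ΔJ).
Allowed pairs: 2 of 15.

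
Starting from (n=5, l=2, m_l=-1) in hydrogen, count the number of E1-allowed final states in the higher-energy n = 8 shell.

5

E1 requires Δl = ±1, so l_f ∈ {1, 3}; with 0 ≤ l_f ≤ n_f−1 = 7, the allowed l_f values are {1, 3}.
For l_f = 1: m_f ∈ {m_i−1, m_i, m_i+1} ∩ [−1, 1] = {-1, 0} → 2 states.
For l_f = 3: m_f ∈ {m_i−1, m_i, m_i+1} ∩ [−3, 3] = {-2, -1, 0} → 3 states.
Total: 5.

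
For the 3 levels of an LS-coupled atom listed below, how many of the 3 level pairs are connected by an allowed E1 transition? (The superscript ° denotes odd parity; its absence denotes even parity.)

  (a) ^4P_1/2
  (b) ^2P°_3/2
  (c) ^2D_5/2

1

(a)–(b): forbidden (ΔS).
(a)–(c): forbidden (parity, ΔS, ΔJ).
(b)–(c): allowed.
Allowed pairs: 1 of 3.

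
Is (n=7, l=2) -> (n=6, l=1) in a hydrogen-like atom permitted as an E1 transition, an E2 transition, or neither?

Δl = 1 − 2 = -1; l_i + l_f = 3.
E1 (Δl = ±1): satisfied.
E2 (Δl = 0,±2, l_i+l_f ≥ 2): not satisfied.

E1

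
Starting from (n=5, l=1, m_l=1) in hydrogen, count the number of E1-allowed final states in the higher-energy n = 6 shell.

E1 requires Δl = ±1, so l_f ∈ {0, 2}; with 0 ≤ l_f ≤ n_f−1 = 5, the allowed l_f values are {0, 2}.
For l_f = 0: m_f ∈ {m_i−1, m_i, m_i+1} ∩ [−0, 0] = {0} → 1 state.
For l_f = 2: m_f ∈ {m_i−1, m_i, m_i+1} ∩ [−2, 2] = {0, 1, 2} → 3 states.
Total: 4.

4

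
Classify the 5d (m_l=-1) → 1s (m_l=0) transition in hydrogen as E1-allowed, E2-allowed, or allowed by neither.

E2

Δl = 0 − 2 = -2; l_i + l_f = 2.
Δm_l = +1.
E1 (Δl = ±1, |Δm_l| ≤ 1): not satisfied.
E2 (Δl = 0,±2, l_i+l_f ≥ 2, |Δm_l| ≤ 2): satisfied.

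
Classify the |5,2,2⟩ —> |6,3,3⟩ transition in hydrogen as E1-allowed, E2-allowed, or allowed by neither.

E1

Δl = 3 − 2 = +1; l_i + l_f = 5.
Δm_l = +1.
E1 (Δl = ±1, |Δm_l| ≤ 1): satisfied.
E2 (Δl = 0,±2, l_i+l_f ≥ 2, |Δm_l| ≤ 2): not satisfied.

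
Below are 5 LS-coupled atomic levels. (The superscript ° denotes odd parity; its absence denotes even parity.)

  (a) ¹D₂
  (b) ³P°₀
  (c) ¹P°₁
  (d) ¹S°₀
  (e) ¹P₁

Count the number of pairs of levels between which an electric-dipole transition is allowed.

3

(a)–(b): forbidden (ΔS, ΔJ).
(a)–(c): allowed.
(a)–(d): forbidden (ΔL, ΔJ).
(a)–(e): forbidden (parity).
(b)–(c): forbidden (parity, ΔS).
(b)–(d): forbidden (parity, ΔS, ΔJ).
(b)–(e): forbidden (ΔS).
(c)–(d): forbidden (parity).
(c)–(e): allowed.
(d)–(e): allowed.
Allowed pairs: 3 of 10.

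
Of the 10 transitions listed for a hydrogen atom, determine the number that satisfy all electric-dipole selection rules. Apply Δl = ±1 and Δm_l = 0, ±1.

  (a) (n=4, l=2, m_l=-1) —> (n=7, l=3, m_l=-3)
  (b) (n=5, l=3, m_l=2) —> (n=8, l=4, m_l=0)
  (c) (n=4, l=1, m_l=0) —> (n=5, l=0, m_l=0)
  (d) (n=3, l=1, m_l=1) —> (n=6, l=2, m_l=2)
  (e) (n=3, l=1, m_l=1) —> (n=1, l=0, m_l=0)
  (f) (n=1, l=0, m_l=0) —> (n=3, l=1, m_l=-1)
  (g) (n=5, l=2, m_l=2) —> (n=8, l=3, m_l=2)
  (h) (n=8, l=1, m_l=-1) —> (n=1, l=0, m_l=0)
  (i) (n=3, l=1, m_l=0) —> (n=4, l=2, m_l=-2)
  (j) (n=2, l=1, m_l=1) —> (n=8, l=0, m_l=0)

(a) forbidden — Δm_l = -2 (E1 requires Δm_l = 0, ±1)
(b) forbidden — Δm_l = -2 (E1 requires Δm_l = 0, ±1)
(c) allowed
(d) allowed
(e) allowed
(f) allowed
(g) allowed
(h) allowed
(i) forbidden — Δm_l = -2 (E1 requires Δm_l = 0, ±1)
(j) allowed
Total allowed: 7 of 10.

7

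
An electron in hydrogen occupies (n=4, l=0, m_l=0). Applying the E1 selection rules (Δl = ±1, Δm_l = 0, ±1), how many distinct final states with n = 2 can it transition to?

E1 requires Δl = ±1, so l_f ∈ {-1, 1}; with 0 ≤ l_f ≤ n_f−1 = 1, the allowed l_f values are {1}.
For l_f = 1: m_f ∈ {m_i−1, m_i, m_i+1} ∩ [−1, 1] = {-1, 0, 1} → 3 states.
Total: 3.

3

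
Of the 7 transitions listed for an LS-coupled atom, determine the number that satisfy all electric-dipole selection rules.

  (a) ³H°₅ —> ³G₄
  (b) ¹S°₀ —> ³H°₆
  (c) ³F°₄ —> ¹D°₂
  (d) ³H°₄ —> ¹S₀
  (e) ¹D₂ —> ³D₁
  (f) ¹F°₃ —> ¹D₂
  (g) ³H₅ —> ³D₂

2

(a) allowed
(b) forbidden (parity, ΔS, ΔL, ΔJ fail)
(c) forbidden (parity, ΔS, ΔJ fail)
(d) forbidden (ΔS, ΔL, ΔJ fail)
(e) forbidden (parity, ΔS fail)
(f) allowed
(g) forbidden (parity, ΔL, ΔJ fail)
Total allowed: 2 of 7.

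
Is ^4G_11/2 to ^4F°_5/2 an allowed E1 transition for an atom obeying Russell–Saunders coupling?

forbidden

Initial level: S=3/2, L=4, J=11/2, parity even. Final level: S=3/2, L=3, J=5/2, parity odd.
Parity must change: even → odd — ok.
ΔS = 0: S: 3/2 → 3/2 — ok.
ΔL = 0, ±1 (not L=0↔0): L: 4 → 3, ΔL = -1 — ok.
ΔJ = 0, ±1 (not J=0↔0): J: 11/2 → 5/2, ΔJ = -3 — fails.
Rule(s) violated: ΔJ.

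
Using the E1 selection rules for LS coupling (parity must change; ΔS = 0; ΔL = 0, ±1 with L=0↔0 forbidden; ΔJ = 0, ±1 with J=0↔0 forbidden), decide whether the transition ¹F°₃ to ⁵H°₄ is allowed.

ΔJ = 0, ±1 (not J=0↔0): J: 3 → 4, ΔJ = +1 — satisfied.
ΔS = 0: S: 0 → 2 — violated.
ΔL = 0, ±1 (not L=0↔0): L: 3 → 5, ΔL = +2 — violated.
Parity must change: odd → odd — violated.
Rule(s) violated: parity, ΔS, ΔL.

forbidden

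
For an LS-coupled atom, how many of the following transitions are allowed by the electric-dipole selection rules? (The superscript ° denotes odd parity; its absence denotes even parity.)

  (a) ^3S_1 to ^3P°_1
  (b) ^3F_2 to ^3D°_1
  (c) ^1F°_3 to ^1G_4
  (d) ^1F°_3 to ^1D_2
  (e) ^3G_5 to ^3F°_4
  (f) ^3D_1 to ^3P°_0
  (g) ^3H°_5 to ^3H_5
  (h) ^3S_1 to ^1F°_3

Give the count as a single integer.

7

(a) allowed
(b) allowed
(c) allowed
(d) allowed
(e) allowed
(f) allowed
(g) allowed
(h) forbidden (ΔS, ΔL, ΔJ fail)
Total allowed: 7 of 8.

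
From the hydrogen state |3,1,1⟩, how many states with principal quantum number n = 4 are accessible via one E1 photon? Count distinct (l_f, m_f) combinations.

4

E1 requires Δl = ±1, so l_f ∈ {0, 2}; with 0 ≤ l_f ≤ n_f−1 = 3, the allowed l_f values are {0, 2}.
For l_f = 0: m_f ∈ {m_i−1, m_i, m_i+1} ∩ [−0, 0] = {0} → 1 state.
For l_f = 2: m_f ∈ {m_i−1, m_i, m_i+1} ∩ [−2, 2] = {0, 1, 2} → 3 states.
Total: 4.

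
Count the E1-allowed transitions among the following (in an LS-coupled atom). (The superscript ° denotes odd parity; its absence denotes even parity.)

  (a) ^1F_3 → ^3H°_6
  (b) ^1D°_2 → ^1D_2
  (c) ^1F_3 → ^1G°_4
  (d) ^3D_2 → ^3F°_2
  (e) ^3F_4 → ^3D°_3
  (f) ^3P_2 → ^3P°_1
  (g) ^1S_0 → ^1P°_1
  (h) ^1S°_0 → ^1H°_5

(a) forbidden (ΔS, ΔL, ΔJ fail)
(b) allowed
(c) allowed
(d) allowed
(e) allowed
(f) allowed
(g) allowed
(h) forbidden (parity, ΔL, ΔJ fail)
Total allowed: 6 of 8.

6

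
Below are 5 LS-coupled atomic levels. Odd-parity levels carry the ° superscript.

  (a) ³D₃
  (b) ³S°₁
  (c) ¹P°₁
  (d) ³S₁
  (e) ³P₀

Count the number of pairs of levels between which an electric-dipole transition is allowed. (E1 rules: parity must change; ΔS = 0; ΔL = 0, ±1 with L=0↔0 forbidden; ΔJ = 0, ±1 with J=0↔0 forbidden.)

1

(a)–(b): forbidden (ΔL, ΔJ).
(a)–(c): forbidden (ΔS, ΔJ).
(a)–(d): forbidden (parity, ΔL, ΔJ).
(a)–(e): forbidden (parity, ΔJ).
(b)–(c): forbidden (parity, ΔS).
(b)–(d): forbidden (ΔL).
(b)–(e): allowed.
(c)–(d): forbidden (ΔS).
(c)–(e): forbidden (ΔS).
(d)–(e): forbidden (parity).
Allowed pairs: 1 of 10.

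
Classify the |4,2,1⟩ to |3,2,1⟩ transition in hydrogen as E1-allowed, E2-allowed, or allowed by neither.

E2

Δl = 2 − 2 = +0; l_i + l_f = 4.
Δm_l = +0.
E1 (Δl = ±1, |Δm_l| ≤ 1): not satisfied.
E2 (Δl = 0,±2, l_i+l_f ≥ 2, |Δm_l| ≤ 2): satisfied.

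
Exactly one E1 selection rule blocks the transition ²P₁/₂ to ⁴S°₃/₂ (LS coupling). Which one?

Reading off the term symbols: S 1/2→3/2, L 1→0, J 1/2→3/2, parity even→odd.
Parity must change: even → odd — passes.
ΔS = 0: S: 1/2 → 3/2 — fails.
ΔL = 0, ±1 (not L=0↔0): L: 1 → 0, ΔL = -1 — passes.
ΔJ = 0, ±1 (not J=0↔0): J: 1/2 → 3/2, ΔJ = +1 — passes.

the ΔS = 0 rule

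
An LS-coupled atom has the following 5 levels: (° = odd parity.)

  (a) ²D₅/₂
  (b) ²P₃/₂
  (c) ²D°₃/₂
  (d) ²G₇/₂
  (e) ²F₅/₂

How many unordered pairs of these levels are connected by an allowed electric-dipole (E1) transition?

(a)–(b): forbidden (parity).
(a)–(c): allowed.
(a)–(d): forbidden (parity, ΔL).
(a)–(e): forbidden (parity).
(b)–(c): allowed.
(b)–(d): forbidden (parity, ΔL, ΔJ).
(b)–(e): forbidden (parity, ΔL).
(c)–(d): forbidden (ΔL, ΔJ).
(c)–(e): allowed.
(d)–(e): forbidden (parity).
Allowed pairs: 3 of 10.

3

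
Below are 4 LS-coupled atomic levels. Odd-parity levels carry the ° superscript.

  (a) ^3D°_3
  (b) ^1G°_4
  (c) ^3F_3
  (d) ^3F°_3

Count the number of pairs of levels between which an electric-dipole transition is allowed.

2

(a)–(b): forbidden (parity, ΔS, ΔL).
(a)–(c): allowed.
(a)–(d): forbidden (parity).
(b)–(c): forbidden (ΔS).
(b)–(d): forbidden (parity, ΔS).
(c)–(d): allowed.
Allowed pairs: 2 of 6.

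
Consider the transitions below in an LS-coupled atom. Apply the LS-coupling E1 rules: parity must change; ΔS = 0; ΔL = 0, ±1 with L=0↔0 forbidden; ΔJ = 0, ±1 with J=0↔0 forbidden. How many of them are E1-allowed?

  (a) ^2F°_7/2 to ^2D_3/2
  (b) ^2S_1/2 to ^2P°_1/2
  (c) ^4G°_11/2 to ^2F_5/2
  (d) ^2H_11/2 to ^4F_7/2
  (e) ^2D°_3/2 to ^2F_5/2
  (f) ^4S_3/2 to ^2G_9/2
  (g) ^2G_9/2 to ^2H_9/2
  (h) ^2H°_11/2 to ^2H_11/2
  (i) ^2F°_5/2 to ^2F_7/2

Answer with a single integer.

(a) forbidden (ΔJ fails)
(b) allowed
(c) forbidden (ΔS, ΔJ fail)
(d) forbidden (parity, ΔS, ΔL, ΔJ fail)
(e) allowed
(f) forbidden (parity, ΔS, ΔL, ΔJ fail)
(g) forbidden (parity fails)
(h) allowed
(i) allowed
Total allowed: 4 of 9.

4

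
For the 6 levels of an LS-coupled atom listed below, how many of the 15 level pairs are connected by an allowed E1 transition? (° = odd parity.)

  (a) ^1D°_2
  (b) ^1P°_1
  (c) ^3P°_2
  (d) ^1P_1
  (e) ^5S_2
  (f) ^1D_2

(a)–(b): forbidden (parity).
(a)–(c): forbidden (parity, ΔS).
(a)–(d): allowed.
(a)–(e): forbidden (ΔS, ΔL).
(a)–(f): allowed.
(b)–(c): forbidden (parity, ΔS).
(b)–(d): allowed.
(b)–(e): forbidden (ΔS).
(b)–(f): allowed.
(c)–(d): forbidden (ΔS).
(c)–(e): forbidden (ΔS).
(c)–(f): forbidden (ΔS).
(d)–(e): forbidden (parity, ΔS).
(d)–(f): forbidden (parity).
(e)–(f): forbidden (parity, ΔS, ΔL).
Allowed pairs: 4 of 15.

4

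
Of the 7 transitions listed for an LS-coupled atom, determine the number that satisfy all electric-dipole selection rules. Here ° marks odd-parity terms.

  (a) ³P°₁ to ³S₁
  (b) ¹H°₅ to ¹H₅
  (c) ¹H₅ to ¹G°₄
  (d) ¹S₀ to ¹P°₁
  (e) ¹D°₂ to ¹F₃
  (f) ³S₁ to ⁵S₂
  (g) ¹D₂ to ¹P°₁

(a) allowed
(b) allowed
(c) allowed
(d) allowed
(e) allowed
(f) forbidden (parity, ΔS, ΔL fail)
(g) allowed
Total allowed: 6 of 7.

6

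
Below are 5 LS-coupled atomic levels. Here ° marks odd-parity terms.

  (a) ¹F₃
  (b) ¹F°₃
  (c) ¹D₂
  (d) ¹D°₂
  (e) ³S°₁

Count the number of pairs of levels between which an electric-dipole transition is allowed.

(a)–(b): allowed.
(a)–(c): forbidden (parity).
(a)–(d): allowed.
(a)–(e): forbidden (ΔS, ΔL, ΔJ).
(b)–(c): allowed.
(b)–(d): forbidden (parity).
(b)–(e): forbidden (parity, ΔS, ΔL, ΔJ).
(c)–(d): allowed.
(c)–(e): forbidden (ΔS, ΔL).
(d)–(e): forbidden (parity, ΔS, ΔL).
Allowed pairs: 4 of 10.

4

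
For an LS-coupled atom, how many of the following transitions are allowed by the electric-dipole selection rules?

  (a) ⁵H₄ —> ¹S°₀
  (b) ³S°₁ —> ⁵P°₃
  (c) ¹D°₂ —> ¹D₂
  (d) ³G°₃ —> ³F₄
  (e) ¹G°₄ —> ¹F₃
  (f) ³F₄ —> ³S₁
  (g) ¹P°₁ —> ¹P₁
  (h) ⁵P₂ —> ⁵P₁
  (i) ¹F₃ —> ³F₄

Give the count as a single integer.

4

(a) forbidden (ΔS, ΔL, ΔJ fail)
(b) forbidden (parity, ΔS, ΔJ fail)
(c) allowed
(d) allowed
(e) allowed
(f) forbidden (parity, ΔL, ΔJ fail)
(g) allowed
(h) forbidden (parity fails)
(i) forbidden (parity, ΔS fail)
Total allowed: 4 of 9.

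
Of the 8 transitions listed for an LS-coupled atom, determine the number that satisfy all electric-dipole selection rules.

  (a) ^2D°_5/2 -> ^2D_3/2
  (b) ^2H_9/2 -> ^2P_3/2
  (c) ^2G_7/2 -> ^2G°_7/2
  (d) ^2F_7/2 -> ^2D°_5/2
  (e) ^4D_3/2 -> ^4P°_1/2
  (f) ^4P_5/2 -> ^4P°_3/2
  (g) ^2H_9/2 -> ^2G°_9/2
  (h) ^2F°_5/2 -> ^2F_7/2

(a) allowed
(b) forbidden (parity, ΔL, ΔJ fail)
(c) allowed
(d) allowed
(e) allowed
(f) allowed
(g) allowed
(h) allowed
Total allowed: 7 of 8.

7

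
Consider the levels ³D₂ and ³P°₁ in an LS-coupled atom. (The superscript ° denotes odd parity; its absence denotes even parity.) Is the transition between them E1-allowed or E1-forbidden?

Parity must change: even → odd — ok.
ΔS = 0: S: 1 → 1 — ok.
ΔL = 0, ±1 (not L=0↔0): L: 2 → 1, ΔL = -1 — ok.
ΔJ = 0, ±1 (not J=0↔0): J: 2 → 1, ΔJ = -1 — ok.
All four E1 rules are satisfied.

allowed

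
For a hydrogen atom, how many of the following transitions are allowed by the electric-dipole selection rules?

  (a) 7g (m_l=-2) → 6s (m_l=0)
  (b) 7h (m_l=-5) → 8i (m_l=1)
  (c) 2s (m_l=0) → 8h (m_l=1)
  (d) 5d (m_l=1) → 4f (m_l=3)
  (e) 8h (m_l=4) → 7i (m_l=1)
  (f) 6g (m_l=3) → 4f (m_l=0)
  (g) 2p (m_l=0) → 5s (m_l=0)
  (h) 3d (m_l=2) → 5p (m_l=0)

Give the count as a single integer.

(a) forbidden — Δl = -4 (E1 requires Δl = ±1); Δm_l = +2 (E1 requires Δm_l = 0, ±1)
(b) forbidden — Δm_l = +6 (E1 requires Δm_l = 0, ±1)
(c) forbidden — Δl = +5 (E1 requires Δl = ±1)
(d) forbidden — Δm_l = +2 (E1 requires Δm_l = 0, ±1)
(e) forbidden — Δm_l = -3 (E1 requires Δm_l = 0, ±1)
(f) forbidden — Δm_l = -3 (E1 requires Δm_l = 0, ±1)
(g) allowed
(h) forbidden — Δm_l = -2 (E1 requires Δm_l = 0, ±1)
Total allowed: 1 of 8.

1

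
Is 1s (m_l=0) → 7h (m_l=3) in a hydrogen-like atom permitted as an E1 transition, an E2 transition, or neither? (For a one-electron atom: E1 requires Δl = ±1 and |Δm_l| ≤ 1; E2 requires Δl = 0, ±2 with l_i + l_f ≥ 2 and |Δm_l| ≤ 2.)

neither

Δl = 5 − 0 = +5; l_i + l_f = 5.
Δm_l = +3.
E1 (Δl = ±1, |Δm_l| ≤ 1): not satisfied.
E2 (Δl = 0,±2, l_i+l_f ≥ 2, |Δm_l| ≤ 2): not satisfied.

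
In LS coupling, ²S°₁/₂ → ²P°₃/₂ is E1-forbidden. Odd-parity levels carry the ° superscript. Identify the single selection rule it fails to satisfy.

parity

Reading off the term symbols: S 1/2→1/2, L 0→1, J 1/2→3/2, parity odd→odd.
Parity must change: odd → odd — violated.
ΔJ = 0, ±1 (not J=0↔0): J: 1/2 → 3/2, ΔJ = +1 — satisfied.
ΔL = 0, ±1 (not L=0↔0): L: 0 → 1, ΔL = +1 — satisfied.
ΔS = 0: S: 1/2 → 1/2 — satisfied.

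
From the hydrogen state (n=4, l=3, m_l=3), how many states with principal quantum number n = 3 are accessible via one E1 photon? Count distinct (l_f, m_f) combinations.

E1 requires Δl = ±1, so l_f ∈ {2, 4}; with 0 ≤ l_f ≤ n_f−1 = 2, the allowed l_f values are {2}.
For l_f = 2: m_f ∈ {m_i−1, m_i, m_i+1} ∩ [−2, 2] = {2} → 1 state.
Total: 1.

1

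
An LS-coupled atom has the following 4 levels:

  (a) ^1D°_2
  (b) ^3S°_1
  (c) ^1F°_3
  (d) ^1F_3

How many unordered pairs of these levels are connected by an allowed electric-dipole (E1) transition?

(a)–(b): forbidden (parity, ΔS, ΔL).
(a)–(c): forbidden (parity).
(a)–(d): allowed.
(b)–(c): forbidden (parity, ΔS, ΔL, ΔJ).
(b)–(d): forbidden (ΔS, ΔL, ΔJ).
(c)–(d): allowed.
Allowed pairs: 2 of 6.

2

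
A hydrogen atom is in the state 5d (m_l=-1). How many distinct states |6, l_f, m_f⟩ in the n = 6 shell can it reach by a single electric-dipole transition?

E1 requires Δl = ±1, so l_f ∈ {1, 3}; with 0 ≤ l_f ≤ n_f−1 = 5, the allowed l_f values are {1, 3}.
For l_f = 1: m_f ∈ {m_i−1, m_i, m_i+1} ∩ [−1, 1] = {-1, 0} → 2 states.
For l_f = 3: m_f ∈ {m_i−1, m_i, m_i+1} ∩ [−3, 3] = {-2, -1, 0} → 3 states.
Total: 5.

5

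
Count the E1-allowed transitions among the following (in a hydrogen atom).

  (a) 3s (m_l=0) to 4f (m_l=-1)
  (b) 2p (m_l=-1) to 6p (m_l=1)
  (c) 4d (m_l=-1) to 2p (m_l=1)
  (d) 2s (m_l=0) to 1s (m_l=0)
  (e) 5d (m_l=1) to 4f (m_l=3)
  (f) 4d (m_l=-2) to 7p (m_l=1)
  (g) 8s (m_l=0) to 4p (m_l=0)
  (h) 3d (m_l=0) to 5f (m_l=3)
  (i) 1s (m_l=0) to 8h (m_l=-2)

1

(a) forbidden — Δl = +3 (E1 requires Δl = ±1)
(b) forbidden — Δl = +0 (E1 requires Δl = ±1); Δm_l = +2 (E1 requires Δm_l = 0, ±1)
(c) forbidden — Δm_l = +2 (E1 requires Δm_l = 0, ±1)
(d) forbidden — Δl = +0 (E1 requires Δl = ±1)
(e) forbidden — Δm_l = +2 (E1 requires Δm_l = 0, ±1)
(f) forbidden — Δm_l = +3 (E1 requires Δm_l = 0, ±1)
(g) allowed
(h) forbidden — Δm_l = +3 (E1 requires Δm_l = 0, ±1)
(i) forbidden — Δl = +5 (E1 requires Δl = ±1); Δm_l = -2 (E1 requires Δm_l = 0, ±1)
Total allowed: 1 of 9.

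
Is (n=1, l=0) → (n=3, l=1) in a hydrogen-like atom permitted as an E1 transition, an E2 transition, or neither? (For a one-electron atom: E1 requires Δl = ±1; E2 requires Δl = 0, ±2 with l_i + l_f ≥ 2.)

E1

Δl = 1 − 0 = +1; l_i + l_f = 1.
E1 (Δl = ±1): satisfied.
E2 (Δl = 0,±2, l_i+l_f ≥ 2): not satisfied.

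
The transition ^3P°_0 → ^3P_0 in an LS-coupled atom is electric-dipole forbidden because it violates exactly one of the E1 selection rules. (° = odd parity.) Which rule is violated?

the J=0 ↔ J=0 exclusion

Initial level: S=1, L=1, J=0, parity odd. Final level: S=1, L=1, J=0, parity even.
Parity must change: odd → even — ok.
ΔS = 0: S: 1 → 1 — ok.
ΔL = 0, ±1 (not L=0↔0): L: 1 → 1, ΔL = +0 — ok.
ΔJ = 0, ±1 (not J=0↔0): J: 0 → 0, ΔJ = +0 — fails.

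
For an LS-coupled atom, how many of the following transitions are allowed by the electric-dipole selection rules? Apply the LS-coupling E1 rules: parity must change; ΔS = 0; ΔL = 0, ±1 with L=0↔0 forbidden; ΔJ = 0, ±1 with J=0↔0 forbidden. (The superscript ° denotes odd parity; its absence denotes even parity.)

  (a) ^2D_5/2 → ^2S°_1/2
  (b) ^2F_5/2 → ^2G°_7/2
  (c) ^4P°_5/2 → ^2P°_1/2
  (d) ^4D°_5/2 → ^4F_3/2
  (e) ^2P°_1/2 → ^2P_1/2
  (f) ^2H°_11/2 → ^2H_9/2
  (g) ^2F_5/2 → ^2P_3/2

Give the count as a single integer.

4

(a) forbidden (ΔL, ΔJ fail)
(b) allowed
(c) forbidden (parity, ΔS, ΔJ fail)
(d) allowed
(e) allowed
(f) allowed
(g) forbidden (parity, ΔL fail)
Total allowed: 4 of 7.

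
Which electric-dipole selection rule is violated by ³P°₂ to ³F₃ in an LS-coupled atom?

Initial level: S=1, L=1, J=2, parity odd. Final level: S=1, L=3, J=3, parity even.
ΔJ = 0, ±1 (not J=0↔0): J: 2 → 3, ΔJ = +1 — passes.
ΔS = 0: S: 1 → 1 — passes.
ΔL = 0, ±1 (not L=0↔0): L: 1 → 3, ΔL = +2 — fails.
Parity must change: odd → even — passes.

the ΔL = 0, ±1 rule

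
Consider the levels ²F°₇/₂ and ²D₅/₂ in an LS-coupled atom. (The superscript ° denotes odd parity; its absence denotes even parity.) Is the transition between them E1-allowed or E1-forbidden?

allowed

Initial level: S=1/2, L=3, J=7/2, parity odd. Final level: S=1/2, L=2, J=5/2, parity even.
Parity must change: odd → even — ✓.
ΔS = 0: S: 1/2 → 1/2 — ✓.
ΔL = 0, ±1 (not L=0↔0): L: 3 → 2, ΔL = -1 — ✓.
ΔJ = 0, ±1 (not J=0↔0): J: 7/2 → 5/2, ΔJ = -1 — ✓.
All four E1 rules are satisfied.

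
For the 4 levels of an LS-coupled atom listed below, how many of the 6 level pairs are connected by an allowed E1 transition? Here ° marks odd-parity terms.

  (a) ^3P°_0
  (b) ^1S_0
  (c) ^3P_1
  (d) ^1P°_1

2

(a)–(b): forbidden (ΔS, ΔJ).
(a)–(c): allowed.
(a)–(d): forbidden (parity, ΔS).
(b)–(c): forbidden (parity, ΔS).
(b)–(d): allowed.
(c)–(d): forbidden (ΔS).
Allowed pairs: 2 of 6.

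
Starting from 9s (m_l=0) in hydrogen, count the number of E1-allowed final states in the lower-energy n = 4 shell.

3

E1 requires Δl = ±1, so l_f ∈ {-1, 1}; with 0 ≤ l_f ≤ n_f−1 = 3, the allowed l_f values are {1}.
For l_f = 1: m_f ∈ {m_i−1, m_i, m_i+1} ∩ [−1, 1] = {-1, 0, 1} → 3 states.
Total: 3.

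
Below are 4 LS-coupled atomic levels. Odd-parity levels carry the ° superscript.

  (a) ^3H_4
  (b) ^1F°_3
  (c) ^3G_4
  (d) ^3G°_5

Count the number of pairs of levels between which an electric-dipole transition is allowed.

(a)–(b): forbidden (ΔS, ΔL).
(a)–(c): forbidden (parity).
(a)–(d): allowed.
(b)–(c): forbidden (ΔS).
(b)–(d): forbidden (parity, ΔS, ΔJ).
(c)–(d): allowed.
Allowed pairs: 2 of 6.

2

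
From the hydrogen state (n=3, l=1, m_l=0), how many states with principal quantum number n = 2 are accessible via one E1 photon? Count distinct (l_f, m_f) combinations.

E1 requires Δl = ±1, so l_f ∈ {0, 2}; with 0 ≤ l_f ≤ n_f−1 = 1, the allowed l_f values are {0}.
For l_f = 0: m_f ∈ {m_i−1, m_i, m_i+1} ∩ [−0, 0] = {0} → 1 state.
Total: 1.

1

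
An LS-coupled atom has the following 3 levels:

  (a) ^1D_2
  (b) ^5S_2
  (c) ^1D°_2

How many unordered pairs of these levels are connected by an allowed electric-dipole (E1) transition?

1

(a)–(b): forbidden (parity, ΔS, ΔL).
(a)–(c): allowed.
(b)–(c): forbidden (ΔS, ΔL).
Allowed pairs: 1 of 3.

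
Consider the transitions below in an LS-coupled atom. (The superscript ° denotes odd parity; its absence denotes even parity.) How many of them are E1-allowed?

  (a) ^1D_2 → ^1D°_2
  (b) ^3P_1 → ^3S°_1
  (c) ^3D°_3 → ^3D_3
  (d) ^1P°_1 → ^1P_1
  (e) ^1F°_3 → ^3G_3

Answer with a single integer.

(a) allowed
(b) allowed
(c) allowed
(d) allowed
(e) forbidden (ΔS fails)
Total allowed: 4 of 5.

4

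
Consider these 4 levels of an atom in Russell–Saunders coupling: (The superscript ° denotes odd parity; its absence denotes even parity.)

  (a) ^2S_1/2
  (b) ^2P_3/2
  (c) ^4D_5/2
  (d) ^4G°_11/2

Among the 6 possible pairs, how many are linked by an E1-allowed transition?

0

(a)–(b): forbidden (parity).
(a)–(c): forbidden (parity, ΔS, ΔL, ΔJ).
(a)–(d): forbidden (ΔS, ΔL, ΔJ).
(b)–(c): forbidden (parity, ΔS).
(b)–(d): forbidden (ΔS, ΔL, ΔJ).
(c)–(d): forbidden (ΔL, ΔJ).
Allowed pairs: 0 of 6.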